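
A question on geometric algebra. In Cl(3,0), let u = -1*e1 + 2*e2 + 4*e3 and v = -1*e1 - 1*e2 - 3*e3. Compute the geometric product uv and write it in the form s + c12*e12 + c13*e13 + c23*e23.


In Cl(3,0): e_i^2 = 1, e_ie_j = -e_je_i for i != j.
Scalar part = u . v = (-1)*(-1) + 2*(-1) + 4*(-3)
= 1 + (-2) + (-12) = -13
e12 coeff = (-1)*(-1) - 2*(-1) = 1 - (-2) = 3
e13 coeff = (-1)*(-3) - 4*(-1) = 3 - (-4) = 7
e23 coeff = 2*(-3) - 4*(-1) = -6 - (-4) = -2
uv = -13 + 3*e12 + 7*e13 - 2*e23


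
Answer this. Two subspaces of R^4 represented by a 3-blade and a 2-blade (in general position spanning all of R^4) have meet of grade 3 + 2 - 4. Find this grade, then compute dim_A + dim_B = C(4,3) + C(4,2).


Meet grade = grade(A) + grade(B) - n
= 3 + 2 - 4 = 1
C(4,3) = 4
C(4,2) = 6
dim_A + dim_B = 4 + 6 = 10


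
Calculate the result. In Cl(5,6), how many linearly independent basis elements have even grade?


Even subalgebra dimension = 2^(n-1)
n = 5 + 6 = 11
2^(11 - 1) = 2^10 = 1024
Verification: sum of C(11,k) for even k = 1 + 55 + 330 + 462 + 165 + 11 = 1024
Result = 1024


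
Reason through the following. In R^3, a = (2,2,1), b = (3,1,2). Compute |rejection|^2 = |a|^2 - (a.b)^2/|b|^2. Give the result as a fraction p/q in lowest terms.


|a|^2 = 2^2 + 2^2 + 1^2 = 9
|b|^2 = 3^2 + 1^2 + 2^2 = 14
a . b = 2*3 + 2*1 + 1*2 = 10
(a.b)^2 = 10^2 = 100
|rej|^2 = 9 - 100/14
= (126 - 100)/14
= 26/14
In lowest terms: 13/7


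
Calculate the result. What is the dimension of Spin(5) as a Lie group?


Spin(n) double-covers SO(n); both have Lie algebra so(n) of dimension n(n-1)/2.
n = 5
n(n-1) = 5 * 4 = 20
dim Spin(5) = 20/2 = 10


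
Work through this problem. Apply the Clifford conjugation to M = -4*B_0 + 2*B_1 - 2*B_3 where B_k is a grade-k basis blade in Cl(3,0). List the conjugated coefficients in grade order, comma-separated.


Clifford conjugate sign for grade k: (-1)^(k(k+1)/2)
Grade 0: (-1)^(0*1/2) = (-1)^0 = 1, coeff -4 -> -4
Grade 1: (-1)^(1*2/2) = (-1)^1 = -1, coeff 2 -> -2
Grade 3: (-1)^(3*4/2) = (-1)^6 = 1, coeff -2 -> -2
Conjugated coefficients: -4, -2, -2


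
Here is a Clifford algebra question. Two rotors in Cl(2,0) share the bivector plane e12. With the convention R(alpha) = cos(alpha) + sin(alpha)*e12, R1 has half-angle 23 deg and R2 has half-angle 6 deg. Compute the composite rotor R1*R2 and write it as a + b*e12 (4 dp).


Same-plane rotors commute and their half-angles add:
R1*R2 = cos(a1 + a2) + sin(a1 + a2)*e12.
a1 + a2 = 23 + 6 = 29 deg
cos(29 deg) = 0.8746
sin(29 deg) = 0.4848
R1*R2 = 0.8746 + 0.4848*e12


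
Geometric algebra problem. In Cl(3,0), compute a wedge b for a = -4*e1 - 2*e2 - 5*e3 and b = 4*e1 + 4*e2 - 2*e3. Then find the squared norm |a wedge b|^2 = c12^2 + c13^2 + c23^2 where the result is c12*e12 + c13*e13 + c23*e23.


a wedge b = (a1*b2 - a2*b1)*e12 + (a1*b3 - a3*b1)*e13 + (a2*b3 - a3*b2)*e23
e12 coeff: (-4)*4 - (-2)*4 = -16 - (-8) = -8
e13 coeff: (-4)*(-2) - (-5)*4 = 8 - (-20) = 28
e23 coeff: (-2)*(-2) - (-5)*4 = 4 - (-20) = 24
|a wedge b|^2 = (-8)^2 + 28^2 + 24^2
= 64 + 784 + 576
= 1424


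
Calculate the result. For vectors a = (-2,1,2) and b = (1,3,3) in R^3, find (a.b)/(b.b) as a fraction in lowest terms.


Projection coefficient = (a . b) / (b . b)
a . b = (-2)*1 + 1*3 + 2*3
= -2 + 3 + 6 = 7
b . b = 1^2 + 3^2 + 3^2
= 1 + 9 + 9 = 19
Coefficient = 7/19
In lowest terms: 7/19


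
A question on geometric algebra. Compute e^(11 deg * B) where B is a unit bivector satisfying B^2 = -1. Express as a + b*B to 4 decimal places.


For a unit bivector B with B^2 = -1, the exponential series gives
e^(theta*B) = cos(theta) + sin(theta)*B (the GA analogue of Euler's formula).
theta = 11 degrees = 0.191986 rad
cos(11 deg) = 0.9816
sin(11 deg) = 0.1908
exp(theta*B) = 0.9816 + 0.1908*B


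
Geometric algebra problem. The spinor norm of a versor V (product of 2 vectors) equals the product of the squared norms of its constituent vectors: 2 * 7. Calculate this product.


Spinor norm N(V) = |v1|^2 * |v2|^2 * ... * |v2|^2
= 2 * 7
Running product: 2, 14
N(V) = 14


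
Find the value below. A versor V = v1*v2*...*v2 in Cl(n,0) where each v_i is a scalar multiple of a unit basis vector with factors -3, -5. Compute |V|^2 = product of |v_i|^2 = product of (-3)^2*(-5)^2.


Each vector v_i has |v_i|^2 = s_i^2
Squared scales: (-3)^2 = 9, (-5)^2 = 25
|V|^2 = 9 * 25
= 225


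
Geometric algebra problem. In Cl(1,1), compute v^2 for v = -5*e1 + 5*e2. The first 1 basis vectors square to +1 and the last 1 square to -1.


v^2 = sum of c_i^2 * e_i^2
Positive signature terms (e_i^2 = +1): (-5)^2 = 25
Negative signature terms (e_j^2 = -1): 5^2 = 25
v^2 = 25 - 25 = 0


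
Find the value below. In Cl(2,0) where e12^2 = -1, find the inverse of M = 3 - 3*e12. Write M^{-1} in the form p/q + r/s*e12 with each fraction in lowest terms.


M = 3 - 3*e12, where e12^2 = -1.
Since M commutes with its reverse ~M = a - b*e12, M * ~M = a^2 - b^2*e12^2 = a^2 + b^2.
So M^{-1} = ~M / (a^2 + b^2) = (a - b*e12)/(a^2 + b^2).
a^2 + b^2 = 9 + 9 = 18
Scalar part = 3/18 = 1/6
Bivector coeff = 3/18 = 1/6
M^{-1} = 1/6 + 1/6*e12


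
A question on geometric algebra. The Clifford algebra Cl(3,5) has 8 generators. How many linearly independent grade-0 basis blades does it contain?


Number of grade-k basis blades in Cl(p,q) with n = p + q is C(n, k).
n = 3 + 5 = 8
C(8, 0) = 8! / (0! * 8!)
= 40320 / (1 * 40320)
= 1


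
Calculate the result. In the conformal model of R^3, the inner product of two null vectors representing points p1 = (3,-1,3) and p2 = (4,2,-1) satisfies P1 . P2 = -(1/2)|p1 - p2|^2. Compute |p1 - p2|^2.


p1 - p2 = (-1, -3, 4)
|p1 - p2|^2 = (-1)^2 + (-3)^2 + 4^2
= 1 + 9 + 16
= 26


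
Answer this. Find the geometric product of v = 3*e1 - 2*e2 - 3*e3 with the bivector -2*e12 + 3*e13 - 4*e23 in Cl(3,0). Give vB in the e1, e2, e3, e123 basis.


vB has grade-1 (vector) and grade-3 (trivector) parts: vB = (v _| B) + (v ^ B).
Vector part <vB>_1:
  e1: -v2*b12 - v3*b13 = -(-2)*(-2) - (-3)*(3) = 5
  e2: v1*b12 - v3*b23 = (3)*(-2) - (-3)*(-4) = -18
  e3: v1*b13 + v2*b23 = (3)*(3) + (-2)*(-4) = 17
Trivector part <vB>_3:
  e123: v1*b23 - v2*b13 + v3*b12 = (3)*(-4) - (-2)*(3) + (-3)*(-2) = 0
vB = 5*e1 - 18*e2 + 17*e3 + 0*e123


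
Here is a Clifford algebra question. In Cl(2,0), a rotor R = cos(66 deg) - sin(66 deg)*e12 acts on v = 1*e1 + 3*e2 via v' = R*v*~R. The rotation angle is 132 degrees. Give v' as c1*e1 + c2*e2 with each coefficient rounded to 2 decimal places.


Rotor R = cos(66deg) - sin(66deg)*e12
Rotation angle theta = 2 * 66 = 132 degrees
v' = R*v*~R rotates v by theta.
cos(132deg) = -0.6691, sin(132deg) = 0.7431
v'_1 = 1*cos(132deg) - 3*sin(132deg)
= 1*(-0.6691) - 3*0.7431
= -2.90
v'_2 = 1*sin(132deg) + 3*cos(132deg)
= 1*0.7431 + 3*(-0.6691)
= -1.26
v' = -2.90*e1 - 1.26*e2


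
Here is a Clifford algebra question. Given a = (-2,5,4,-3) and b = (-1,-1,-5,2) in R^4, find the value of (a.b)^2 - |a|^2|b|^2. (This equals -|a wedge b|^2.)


a . b = (-2)*(-1) + 5*(-1) + 4*(-5) + (-3)*2
= 2 + (-5) + (-20) + (-6) = -29
|a|^2 = (-2)^2 + 5^2 + 4^2 + (-3)^2 = 54
|b|^2 = (-1)^2 + (-1)^2 + (-5)^2 + 2^2 = 31
(a.b)^2 = (-29)^2 = 841
|a|^2 * |b|^2 = 54 * 31 = 1674
Result = 841 - 1674 = -833


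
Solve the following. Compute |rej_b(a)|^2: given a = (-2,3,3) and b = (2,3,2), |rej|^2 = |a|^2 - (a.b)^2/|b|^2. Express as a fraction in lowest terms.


|a|^2 = (-2)^2 + 3^2 + 3^2 = 22
|b|^2 = 2^2 + 3^2 + 2^2 = 17
a . b = (-2)*2 + 3*3 + 3*2 = 11
(a.b)^2 = 11^2 = 121
|rej|^2 = 22 - 121/17
= (374 - 121)/17
= 253/17
In lowest terms: 253/17


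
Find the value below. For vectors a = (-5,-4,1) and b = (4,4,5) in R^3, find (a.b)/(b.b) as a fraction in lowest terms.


Projection coefficient = (a . b) / (b . b)
a . b = (-5)*4 + (-4)*4 + 1*5
= -20 + (-16) + 5 = -31
b . b = 4^2 + 4^2 + 5^2
= 16 + 16 + 25 = 57
Coefficient = -31/57
In lowest terms: -31/57


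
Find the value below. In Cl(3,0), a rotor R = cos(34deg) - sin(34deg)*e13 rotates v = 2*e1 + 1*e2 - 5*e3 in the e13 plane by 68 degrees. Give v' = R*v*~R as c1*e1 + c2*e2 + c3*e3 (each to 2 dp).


Rotor R = cos(34deg) - sin(34deg)*e13
Rotation angle theta = 2 * 34 = 68 degrees in the e13 plane (e1 -> e3).
The component perpendicular to the plane (e2) is invariant: v'_2 = v2 = 1.00
cos(68deg) = 0.3746, sin(68deg) = 0.9272
v'_1 = v1*cos(theta) - v3*sin(theta) = 2*0.3746 - (-5)*0.9272 = 5.39
v'_3 = v1*sin(theta) + v3*cos(theta) = 2*0.9272 + (-5)*0.3746 = -0.02
v' = 5.39*e1 + 1.00*e2 - 0.02*e3


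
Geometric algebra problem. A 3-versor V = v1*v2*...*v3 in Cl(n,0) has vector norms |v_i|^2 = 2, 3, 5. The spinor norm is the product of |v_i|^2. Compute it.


Spinor norm N(V) = |v1|^2 * |v2|^2 * ... * |v3|^2
= 2 * 3 * 5
Running product: 2, 6, 30
N(V) = 30


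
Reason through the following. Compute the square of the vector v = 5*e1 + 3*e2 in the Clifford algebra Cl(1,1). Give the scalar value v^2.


v^2 = sum of c_i^2 * e_i^2
Positive signature terms (e_i^2 = +1): 5^2 = 25
Negative signature terms (e_j^2 = -1): 3^2 = 9
v^2 = 25 - 9 = 16


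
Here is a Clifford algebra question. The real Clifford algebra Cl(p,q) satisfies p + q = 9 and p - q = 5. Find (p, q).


We need p + q = 9 and p - q = 5.
Adding: 2p = 9 + 5 = 14, so p = 7.
Then q = 9 - 7 = 2.
(p, q) = (7, 2)


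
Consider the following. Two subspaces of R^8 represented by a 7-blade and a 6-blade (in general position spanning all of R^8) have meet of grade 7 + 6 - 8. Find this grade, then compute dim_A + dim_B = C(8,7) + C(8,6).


Meet grade = grade(A) + grade(B) - n
= 7 + 6 - 8 = 5
C(8,7) = 8
C(8,6) = 28
dim_A + dim_B = 8 + 28 = 36


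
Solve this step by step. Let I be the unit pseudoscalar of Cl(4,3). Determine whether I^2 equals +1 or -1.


The pseudoscalar I = e1...e_n (product of all n generators) of Cl(p,q) satisfies I^2 = (-1)^(q + n(n-1)/2).
p = 4, q = 3, n = p + q = 7
n(n-1)/2 = 7 * 6 / 2 = 21
Exponent = q + n(n-1)/2 = 3 + 21 = 24
I^2 = (-1)^24 = +1


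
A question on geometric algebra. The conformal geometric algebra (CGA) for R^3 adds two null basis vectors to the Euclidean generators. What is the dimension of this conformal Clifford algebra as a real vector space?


The conformal model of R^3 uses Cl(4,1): the 3 Euclidean generators plus two extra orthogonal generators e+ (e+^2 = +1) and e- (e-^2 = -1), from which the null vectors e0, einf are built.
Number of generators m = 3 + 2 = 5.
dim Cl(p,q) = 2^m = 2^5 = 32


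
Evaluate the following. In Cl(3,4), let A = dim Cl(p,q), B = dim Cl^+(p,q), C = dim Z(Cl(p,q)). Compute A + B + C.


n = 3 + 4 = 7
Total dim = 2^7 = 128
Even subalgebra dim = 2^6 = 64
n is odd, so center dim = 2
Sum = 128 + 64 + 2 = 194


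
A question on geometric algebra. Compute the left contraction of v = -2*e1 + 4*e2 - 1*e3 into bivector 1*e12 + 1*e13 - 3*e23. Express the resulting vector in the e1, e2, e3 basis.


Left contraction v _| B = <vB>_1 (grade-1 part of the geometric product vB).
Using e1_|e12 = e2, e2_|e12 = -e1, e1_|e13 = e3, e3_|e13 = -e1, e2_|e23 = e3, e3_|e23 = -e2:
e1 coeff: -v2*b12 - v3*b13 = -(4)*(1) - (-1)*(1) = -3
e2 coeff: v1*b12 - v3*b23 = (-2)*(1) - (-1)*(-3) = -5
e3 coeff: v1*b13 + v2*b23 = (-2)*(1) + (4)*(-3) = -14
v _| B = -3*e1 - 5*e2 - 14*e3


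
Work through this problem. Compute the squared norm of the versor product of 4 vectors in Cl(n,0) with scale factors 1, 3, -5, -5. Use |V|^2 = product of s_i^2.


Each vector v_i has |v_i|^2 = s_i^2
Squared scales: 1^2 = 1, 3^2 = 9, (-5)^2 = 25, (-5)^2 = 25
|V|^2 = 1 * 9 * 25 * 25
= 5625


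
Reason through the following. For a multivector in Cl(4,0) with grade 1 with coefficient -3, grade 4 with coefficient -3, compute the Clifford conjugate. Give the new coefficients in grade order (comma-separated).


Clifford conjugate sign for grade k: (-1)^(k(k+1)/2)
Grade 1: (-1)^(1*2/2) = (-1)^1 = -1, coeff -3 -> 3
Grade 4: (-1)^(4*5/2) = (-1)^10 = 1, coeff -3 -> -3
Conjugated coefficients: 3, -3


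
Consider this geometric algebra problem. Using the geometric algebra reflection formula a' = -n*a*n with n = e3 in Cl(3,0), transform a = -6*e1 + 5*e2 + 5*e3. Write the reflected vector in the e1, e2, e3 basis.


Reflection formula: a' = -n*a*n, with n = e3 (unit vector, n^2 = 1).
For reflection through hyperplane perp to e3:
The component along e3 flips sign, others stay.
a = (-6, 5, 5)
a' = (-6, 5, -5)
a' = -6*e1 + 5*e2 - 5*e3


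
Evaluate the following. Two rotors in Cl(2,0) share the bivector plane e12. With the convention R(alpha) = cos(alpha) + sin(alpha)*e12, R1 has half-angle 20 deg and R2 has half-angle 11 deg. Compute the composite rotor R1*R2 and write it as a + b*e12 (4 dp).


Same-plane rotors commute and their half-angles add:
R1*R2 = cos(a1 + a2) + sin(a1 + a2)*e12.
a1 + a2 = 20 + 11 = 31 deg
cos(31 deg) = 0.8572
sin(31 deg) = 0.5150
R1*R2 = 0.8572 + 0.5150*e12


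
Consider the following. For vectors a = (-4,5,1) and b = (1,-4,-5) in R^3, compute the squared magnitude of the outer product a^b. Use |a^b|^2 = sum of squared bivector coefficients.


a wedge b = (a1*b2 - a2*b1)*e12 + (a1*b3 - a3*b1)*e13 + (a2*b3 - a3*b2)*e23
e12 coeff: (-4)*(-4) - 5*1 = 16 - 5 = 11
e13 coeff: (-4)*(-5) - 1*1 = 20 - 1 = 19
e23 coeff: 5*(-5) - 1*(-4) = -25 - (-4) = -21
|a wedge b|^2 = 11^2 + 19^2 + (-21)^2
= 121 + 361 + 441
= 923


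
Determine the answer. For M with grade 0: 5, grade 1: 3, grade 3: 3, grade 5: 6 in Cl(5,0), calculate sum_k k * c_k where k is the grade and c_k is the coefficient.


Grade-weighted sum = sum of grade_k * coefficient_k
0*5 = 0
1*3 = 3
3*3 = 9
5*6 = 30
Total = 0 + 3 + 9 + 30 = 42


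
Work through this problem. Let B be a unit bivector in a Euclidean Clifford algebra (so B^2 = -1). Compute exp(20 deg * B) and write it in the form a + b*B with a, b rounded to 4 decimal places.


For a unit bivector B with B^2 = -1, the exponential series gives
e^(theta*B) = cos(theta) + sin(theta)*B (the GA analogue of Euler's formula).
theta = 20 degrees = 0.349066 rad
cos(20 deg) = 0.9397
sin(20 deg) = 0.3420
exp(theta*B) = 0.9397 + 0.3420*B


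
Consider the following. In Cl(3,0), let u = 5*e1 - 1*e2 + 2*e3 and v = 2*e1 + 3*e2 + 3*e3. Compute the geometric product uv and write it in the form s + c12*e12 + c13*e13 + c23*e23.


In Cl(3,0): e_i^2 = 1, e_ie_j = -e_je_i for i != j.
Scalar part = u . v = 5*2 + (-1)*3 + 2*3
= 10 + (-3) + 6 = 13
e12 coeff = 5*3 - (-1)*2 = 15 - (-2) = 17
e13 coeff = 5*3 - 2*2 = 15 - 4 = 11
e23 coeff = (-1)*3 - 2*3 = -3 - 6 = -9
uv = 13 + 17*e12 + 11*e13 - 9*e23


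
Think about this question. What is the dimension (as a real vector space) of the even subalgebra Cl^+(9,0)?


Even subalgebra dimension = 2^(n-1)
n = 9 + 0 = 9
2^(9 - 1) = 2^8 = 256
Verification: sum of C(9,k) for even k = 1 + 36 + 126 + 84 + 9 = 256
Result = 256


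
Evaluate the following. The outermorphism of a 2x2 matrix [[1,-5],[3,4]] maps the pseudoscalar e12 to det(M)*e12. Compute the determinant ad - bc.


The outermorphism of a linear map f sends e1^e2 to f(e1)^f(e2).
f(e1) = 1*e1 + 3*e2
f(e2) = -5*e1 + 4*e2
f(e1) ^ f(e2) = (1*e1 + 3*e2) ^ (-5*e1 + 4*e2)
= 1*4*e12 + 3*(-5)*e21
= (4 - (-15))*e12
= 19*e12
Coefficient = 19


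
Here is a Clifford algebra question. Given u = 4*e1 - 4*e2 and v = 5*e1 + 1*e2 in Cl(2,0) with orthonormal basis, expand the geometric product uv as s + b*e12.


Expand: (4*e1 - 4*e2)(5*e1 + 1*e2)
= 4*5*e1e1 + 4*1*e1e2 + (-4)*5*e2e1 + (-4)*1*e2e2
Using e1^2 = e2^2 = 1, e2e1 = -e1e2:
Scalar part s = 4*5 + (-4)*1 = 20 + (-4) = 16
Bivector part b = 4*1 - (-4)*5 = 4 - (-20) = 24
uv = 16 + 24*e12


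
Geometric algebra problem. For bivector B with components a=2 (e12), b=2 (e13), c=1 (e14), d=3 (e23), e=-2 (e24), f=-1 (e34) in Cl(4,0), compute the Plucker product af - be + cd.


Plucker relation: af - be + cd
a*f = 2*(-1) = -2
b*e = 2*(-2) = -4
c*d = 1*3 = 3
af - be + cd = -2 - (-4) + 3
= 5


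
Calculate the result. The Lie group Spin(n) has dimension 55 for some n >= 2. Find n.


dim Spin(n) = dim so(n) = n(n-1)/2.
Solve n(n-1)/2 = 55, i.e. n^2 - n - 110 = 0.
Discriminant = 1 + 8*55 = 441
n = (1 + sqrt(441))/2 = (1 + 21)/2 = 11


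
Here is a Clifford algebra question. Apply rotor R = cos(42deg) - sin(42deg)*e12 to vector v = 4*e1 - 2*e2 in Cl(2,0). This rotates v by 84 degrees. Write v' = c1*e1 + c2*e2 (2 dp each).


Rotor R = cos(42deg) - sin(42deg)*e12
Rotation angle theta = 2 * 42 = 84 degrees
v' = R*v*~R rotates v by theta.
cos(84deg) = 0.1045, sin(84deg) = 0.9945
v'_1 = 4*cos(84deg) - (-2)*sin(84deg)
= 4*0.1045 - (-2)*0.9945
= 2.41
v'_2 = 4*sin(84deg) + (-2)*cos(84deg)
= 4*0.9945 + (-2)*0.1045
= 3.77
v' = 2.41*e1 + 3.77*e2


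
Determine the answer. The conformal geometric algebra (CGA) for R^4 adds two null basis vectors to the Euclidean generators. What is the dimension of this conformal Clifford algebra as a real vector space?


The conformal model of R^4 uses Cl(5,1): the 4 Euclidean generators plus two extra orthogonal generators e+ (e+^2 = +1) and e- (e-^2 = -1), from which the null vectors e0, einf are built.
Number of generators m = 4 + 2 = 6.
dim Cl(p,q) = 2^m = 2^6 = 64


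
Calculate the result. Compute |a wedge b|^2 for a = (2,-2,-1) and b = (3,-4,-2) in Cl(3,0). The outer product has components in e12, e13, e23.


a wedge b = (a1*b2 - a2*b1)*e12 + (a1*b3 - a3*b1)*e13 + (a2*b3 - a3*b2)*e23
e12 coeff: 2*(-4) - (-2)*3 = -8 - (-6) = -2
e13 coeff: 2*(-2) - (-1)*3 = -4 - (-3) = -1
e23 coeff: (-2)*(-2) - (-1)*(-4) = 4 - 4 = 0
|a wedge b|^2 = (-2)^2 + (-1)^2 + 0^2
= 4 + 1 + 0
= 5


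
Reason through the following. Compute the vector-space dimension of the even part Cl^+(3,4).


Even subalgebra dimension = 2^(n-1)
n = 3 + 4 = 7
2^(7 - 1) = 2^6 = 64
Verification: sum of C(7,k) for even k = 1 + 21 + 35 + 7 = 64
Result = 64


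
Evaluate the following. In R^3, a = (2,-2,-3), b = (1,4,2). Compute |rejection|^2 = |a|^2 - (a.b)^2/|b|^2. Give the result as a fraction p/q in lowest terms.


|a|^2 = 2^2 + (-2)^2 + (-3)^2 = 17
|b|^2 = 1^2 + 4^2 + 2^2 = 21
a . b = 2*1 + (-2)*4 + (-3)*2 = -12
(a.b)^2 = (-12)^2 = 144
|rej|^2 = 17 - 144/21
= (357 - 144)/21
= 213/21
In lowest terms: 71/7


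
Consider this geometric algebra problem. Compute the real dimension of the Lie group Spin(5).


Spin(n) double-covers SO(n); both have Lie algebra so(n) of dimension n(n-1)/2.
n = 5
n(n-1) = 5 * 4 = 20
dim Spin(5) = 20/2 = 10


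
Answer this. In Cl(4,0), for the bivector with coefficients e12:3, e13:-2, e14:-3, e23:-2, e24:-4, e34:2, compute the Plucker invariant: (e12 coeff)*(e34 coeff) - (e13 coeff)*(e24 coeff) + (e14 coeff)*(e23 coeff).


Plucker relation: af - be + cd
a*f = 3*2 = 6
b*e = (-2)*(-4) = 8
c*d = (-3)*(-2) = 6
af - be + cd = 6 - 8 + 6
= 4


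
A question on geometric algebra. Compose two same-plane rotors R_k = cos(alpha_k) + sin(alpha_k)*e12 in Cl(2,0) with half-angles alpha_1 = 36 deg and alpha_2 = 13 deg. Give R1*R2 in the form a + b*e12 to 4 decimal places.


Same-plane rotors commute and their half-angles add:
R1*R2 = cos(a1 + a2) + sin(a1 + a2)*e12.
a1 + a2 = 36 + 13 = 49 deg
cos(49 deg) = 0.6561
sin(49 deg) = 0.7547
R1*R2 = 0.6561 + 0.7547*e12


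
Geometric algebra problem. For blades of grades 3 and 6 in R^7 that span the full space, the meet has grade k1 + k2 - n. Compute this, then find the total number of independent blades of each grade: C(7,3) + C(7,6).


Meet grade = grade(A) + grade(B) - n
= 3 + 6 - 7 = 2
C(7,3) = 35
C(7,6) = 7
dim_A + dim_B = 35 + 7 = 42


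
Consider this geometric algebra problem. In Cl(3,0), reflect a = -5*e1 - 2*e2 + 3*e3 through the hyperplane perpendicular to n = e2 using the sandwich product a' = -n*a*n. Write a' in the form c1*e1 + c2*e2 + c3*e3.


Reflection formula: a' = -n*a*n, with n = e2 (unit vector, n^2 = 1).
For reflection through hyperplane perp to e2:
The component along e2 flips sign, others stay.
a = (-5, -2, 3)
a' = (-5, 2, 3)
a' = -5*e1 + 2*e2 + 3*e3


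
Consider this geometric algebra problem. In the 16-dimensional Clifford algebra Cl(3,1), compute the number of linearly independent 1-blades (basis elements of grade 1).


Number of grade-k basis blades in Cl(p,q) with n = p + q is C(n, k).
n = 3 + 1 = 4
C(4, 1) = 4! / (1! * 3!)
= 24 / (1 * 6)
= 4


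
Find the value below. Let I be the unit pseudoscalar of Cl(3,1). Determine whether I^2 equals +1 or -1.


The pseudoscalar I = e1...e_n (product of all n generators) of Cl(p,q) satisfies I^2 = (-1)^(q + n(n-1)/2).
p = 3, q = 1, n = p + q = 4
n(n-1)/2 = 4 * 3 / 2 = 6
Exponent = q + n(n-1)/2 = 1 + 6 = 7
I^2 = (-1)^7 = -1


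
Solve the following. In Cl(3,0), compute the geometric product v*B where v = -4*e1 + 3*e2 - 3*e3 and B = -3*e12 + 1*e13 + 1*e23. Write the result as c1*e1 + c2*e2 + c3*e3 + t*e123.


vB has grade-1 (vector) and grade-3 (trivector) parts: vB = (v _| B) + (v ^ B).
Vector part <vB>_1:
  e1: -v2*b12 - v3*b13 = -(3)*(-3) - (-3)*(1) = 12
  e2: v1*b12 - v3*b23 = (-4)*(-3) - (-3)*(1) = 15
  e3: v1*b13 + v2*b23 = (-4)*(1) + (3)*(1) = -1
Trivector part <vB>_3:
  e123: v1*b23 - v2*b13 + v3*b12 = (-4)*(1) - (3)*(1) + (-3)*(-3) = 2
vB = 12*e1 + 15*e2 - 1*e3 + 2*e123


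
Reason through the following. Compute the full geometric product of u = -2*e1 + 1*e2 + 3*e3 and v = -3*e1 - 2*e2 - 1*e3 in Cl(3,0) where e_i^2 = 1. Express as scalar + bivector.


In Cl(3,0): e_i^2 = 1, e_ie_j = -e_je_i for i != j.
Scalar part = u . v = (-2)*(-3) + 1*(-2) + 3*(-1)
= 6 + (-2) + (-3) = 1
e12 coeff = (-2)*(-2) - 1*(-3) = 4 - (-3) = 7
e13 coeff = (-2)*(-1) - 3*(-3) = 2 - (-9) = 11
e23 coeff = 1*(-1) - 3*(-2) = -1 - (-6) = 5
uv = 1 + 7*e12 + 11*e13 + 5*e23


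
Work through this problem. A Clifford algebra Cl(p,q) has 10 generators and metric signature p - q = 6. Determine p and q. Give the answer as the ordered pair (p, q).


We need p + q = 10 and p - q = 6.
Adding: 2p = 10 + 6 = 16, so p = 8.
Then q = 10 - 8 = 2.
(p, q) = (8, 2)


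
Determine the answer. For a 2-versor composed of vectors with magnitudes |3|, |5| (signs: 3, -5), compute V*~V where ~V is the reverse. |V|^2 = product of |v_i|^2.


Each vector v_i has |v_i|^2 = s_i^2
Squared scales: 3^2 = 9, (-5)^2 = 25
|V|^2 = 9 * 25
= 225


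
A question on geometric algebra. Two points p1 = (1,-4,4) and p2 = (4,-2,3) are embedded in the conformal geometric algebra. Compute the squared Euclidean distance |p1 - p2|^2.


p1 - p2 = (-3, -2, 1)
|p1 - p2|^2 = (-3)^2 + (-2)^2 + 1^2
= 9 + 4 + 1
= 14


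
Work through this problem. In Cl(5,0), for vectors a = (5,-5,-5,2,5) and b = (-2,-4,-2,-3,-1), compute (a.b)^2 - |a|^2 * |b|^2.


a . b = 5*(-2) + (-5)*(-4) + (-5)*(-2) + 2*(-3) + 5*(-1)
= -10 + 20 + 10 + (-6) + (-5) = 9
|a|^2 = 5^2 + (-5)^2 + (-5)^2 + 2^2 + 5^2 = 104
|b|^2 = (-2)^2 + (-4)^2 + (-2)^2 + (-3)^2 + (-1)^2 = 34
(a.b)^2 = 9^2 = 81
|a|^2 * |b|^2 = 104 * 34 = 3536
Result = 81 - 3536 = -3455


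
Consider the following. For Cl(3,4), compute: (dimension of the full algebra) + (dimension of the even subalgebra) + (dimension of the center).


n = 3 + 4 = 7
Total dim = 2^7 = 128
Even subalgebra dim = 2^6 = 64
n is odd, so center dim = 2
Sum = 128 + 64 + 2 = 194


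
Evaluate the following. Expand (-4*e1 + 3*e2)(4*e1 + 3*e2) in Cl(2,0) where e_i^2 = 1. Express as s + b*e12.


Expand: (-4*e1 + 3*e2)(4*e1 + 3*e2)
= (-4)*4*e1e1 + (-4)*3*e1e2 + 3*4*e2e1 + 3*3*e2e2
Using e1^2 = e2^2 = 1, e2e1 = -e1e2:
Scalar part s = (-4)*4 + 3*3 = -16 + 9 = -7
Bivector part b = (-4)*3 - 3*4 = -12 - 12 = -24
uv = -7 - 24*e12


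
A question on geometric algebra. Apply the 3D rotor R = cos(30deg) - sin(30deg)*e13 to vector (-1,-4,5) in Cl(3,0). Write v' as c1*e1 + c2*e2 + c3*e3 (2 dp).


Rotor R = cos(30deg) - sin(30deg)*e13
Rotation angle theta = 2 * 30 = 60 degrees in the e13 plane (e1 -> e3).
The component perpendicular to the plane (e2) is invariant: v'_2 = v2 = -4.00
cos(60deg) = 0.5000, sin(60deg) = 0.8660
v'_1 = v1*cos(theta) - v3*sin(theta) = -1*0.5000 - 5*0.8660 = -4.83
v'_3 = v1*sin(theta) + v3*cos(theta) = -1*0.8660 + 5*0.5000 = 1.63
v' = -4.83*e1 - 4.00*e2 + 1.63*e3


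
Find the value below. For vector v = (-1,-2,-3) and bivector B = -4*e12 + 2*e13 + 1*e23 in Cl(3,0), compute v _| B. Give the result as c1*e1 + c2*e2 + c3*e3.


Left contraction v _| B = <vB>_1 (grade-1 part of the geometric product vB).
Using e1_|e12 = e2, e2_|e12 = -e1, e1_|e13 = e3, e3_|e13 = -e1, e2_|e23 = e3, e3_|e23 = -e2:
e1 coeff: -v2*b12 - v3*b13 = -(-2)*(-4) - (-3)*(2) = -2
e2 coeff: v1*b12 - v3*b23 = (-1)*(-4) - (-3)*(1) = 7
e3 coeff: v1*b13 + v2*b23 = (-1)*(2) + (-2)*(1) = -4
v _| B = -2*e1 + 7*e2 - 4*e3


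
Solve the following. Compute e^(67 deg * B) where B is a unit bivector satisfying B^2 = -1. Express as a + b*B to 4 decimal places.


For a unit bivector B with B^2 = -1, the exponential series gives
e^(theta*B) = cos(theta) + sin(theta)*B (the GA analogue of Euler's formula).
theta = 67 degrees = 1.169371 rad
cos(67 deg) = 0.3907
sin(67 deg) = 0.9205
exp(theta*B) = 0.3907 + 0.9205*B


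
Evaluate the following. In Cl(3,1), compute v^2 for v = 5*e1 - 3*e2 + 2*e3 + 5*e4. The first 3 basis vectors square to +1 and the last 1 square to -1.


v^2 = sum of c_i^2 * e_i^2
Positive signature terms (e_i^2 = +1): 5^2 + (-3)^2 + 2^2 = 38
Negative signature terms (e_j^2 = -1): 5^2 = 25
v^2 = 38 - 25 = 13


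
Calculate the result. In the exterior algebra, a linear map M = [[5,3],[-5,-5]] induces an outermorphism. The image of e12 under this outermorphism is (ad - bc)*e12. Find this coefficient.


The outermorphism of a linear map f sends e1^e2 to f(e1)^f(e2).
f(e1) = 5*e1 - 5*e2
f(e2) = 3*e1 - 5*e2
f(e1) ^ f(e2) = (5*e1 - 5*e2) ^ (3*e1 - 5*e2)
= 5*(-5)*e12 + (-5)*3*e21
= (-25 - (-15))*e12
= -10*e12
Coefficient = -10


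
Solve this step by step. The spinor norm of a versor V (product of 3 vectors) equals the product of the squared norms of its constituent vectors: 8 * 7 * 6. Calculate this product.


Spinor norm N(V) = |v1|^2 * |v2|^2 * ... * |v3|^2
= 8 * 7 * 6
Running product: 8, 56, 336
N(V) = 336


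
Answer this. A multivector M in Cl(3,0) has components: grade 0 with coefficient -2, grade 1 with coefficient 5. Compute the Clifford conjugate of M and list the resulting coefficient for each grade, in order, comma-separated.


Clifford conjugate sign for grade k: (-1)^(k(k+1)/2)
Grade 0: (-1)^(0*1/2) = (-1)^0 = 1, coeff -2 -> -2
Grade 1: (-1)^(1*2/2) = (-1)^1 = -1, coeff 5 -> -5
Conjugated coefficients: -2, -5


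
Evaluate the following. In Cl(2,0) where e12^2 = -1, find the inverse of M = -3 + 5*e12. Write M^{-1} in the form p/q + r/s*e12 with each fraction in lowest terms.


M = -3 + 5*e12, where e12^2 = -1.
Since M commutes with its reverse ~M = a - b*e12, M * ~M = a^2 - b^2*e12^2 = a^2 + b^2.
So M^{-1} = ~M / (a^2 + b^2) = (a - b*e12)/(a^2 + b^2).
a^2 + b^2 = 9 + 25 = 34
Scalar part = -3/34 = -3/34
Bivector coeff = -5/34 = -5/34
M^{-1} = -3/34 - 5/34*e12


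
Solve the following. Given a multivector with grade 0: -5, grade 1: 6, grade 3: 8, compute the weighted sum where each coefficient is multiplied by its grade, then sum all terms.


Grade-weighted sum = sum of grade_k * coefficient_k
0*(-5) = 0
1*6 = 6
3*8 = 24
Total = 0 + 6 + 24 = 30


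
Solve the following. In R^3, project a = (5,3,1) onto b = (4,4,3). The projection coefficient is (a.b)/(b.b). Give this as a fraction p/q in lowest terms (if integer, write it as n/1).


Projection coefficient = (a . b) / (b . b)
a . b = 5*4 + 3*4 + 1*3
= 20 + 12 + 3 = 35
b . b = 4^2 + 4^2 + 3^2
= 16 + 16 + 9 = 41
Coefficient = 35/41
In lowest terms: 35/41


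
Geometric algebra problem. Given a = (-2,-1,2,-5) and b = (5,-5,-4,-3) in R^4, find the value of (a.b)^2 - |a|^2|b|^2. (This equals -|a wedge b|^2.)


a . b = (-2)*5 + (-1)*(-5) + 2*(-4) + (-5)*(-3)
= -10 + 5 + (-8) + 15 = 2
|a|^2 = (-2)^2 + (-1)^2 + 2^2 + (-5)^2 = 34
|b|^2 = 5^2 + (-5)^2 + (-4)^2 + (-3)^2 = 75
(a.b)^2 = 2^2 = 4
|a|^2 * |b|^2 = 34 * 75 = 2550
Result = 4 - 2550 = -2546


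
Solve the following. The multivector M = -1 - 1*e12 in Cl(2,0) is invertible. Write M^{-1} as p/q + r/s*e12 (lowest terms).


M = -1 - 1*e12, where e12^2 = -1.
Since M commutes with its reverse ~M = a - b*e12, M * ~M = a^2 - b^2*e12^2 = a^2 + b^2.
So M^{-1} = ~M / (a^2 + b^2) = (a - b*e12)/(a^2 + b^2).
a^2 + b^2 = 1 + 1 = 2
Scalar part = -1/2 = -1/2
Bivector coeff = 1/2 = 1/2
M^{-1} = -1/2 + 1/2*e12


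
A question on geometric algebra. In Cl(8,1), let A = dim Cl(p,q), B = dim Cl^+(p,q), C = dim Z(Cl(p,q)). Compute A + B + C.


n = 8 + 1 = 9
Total dim = 2^9 = 512
Even subalgebra dim = 2^8 = 256
n is odd, so center dim = 2
Sum = 512 + 256 + 2 = 770


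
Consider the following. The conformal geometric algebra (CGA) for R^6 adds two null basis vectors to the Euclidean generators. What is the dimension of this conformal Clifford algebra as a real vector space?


The conformal model of R^6 uses Cl(7,1): the 6 Euclidean generators plus two extra orthogonal generators e+ (e+^2 = +1) and e- (e-^2 = -1), from which the null vectors e0, einf are built.
Number of generators m = 6 + 2 = 8.
dim Cl(p,q) = 2^m = 2^8 = 256


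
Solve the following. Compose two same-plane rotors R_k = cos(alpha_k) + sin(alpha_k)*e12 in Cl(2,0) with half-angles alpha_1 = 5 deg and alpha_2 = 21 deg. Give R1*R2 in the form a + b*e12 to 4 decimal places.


Same-plane rotors commute and their half-angles add:
R1*R2 = cos(a1 + a2) + sin(a1 + a2)*e12.
a1 + a2 = 5 + 21 = 26 deg
cos(26 deg) = 0.8988
sin(26 deg) = 0.4384
R1*R2 = 0.8988 + 0.4384*e12


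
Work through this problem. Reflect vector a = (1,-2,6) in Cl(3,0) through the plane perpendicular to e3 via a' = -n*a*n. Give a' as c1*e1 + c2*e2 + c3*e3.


Reflection formula: a' = -n*a*n, with n = e3 (unit vector, n^2 = 1).
For reflection through hyperplane perp to e3:
The component along e3 flips sign, others stay.
a = (1, -2, 6)
a' = (1, -2, -6)
a' = 1*e1 - 2*e2 - 6*e3


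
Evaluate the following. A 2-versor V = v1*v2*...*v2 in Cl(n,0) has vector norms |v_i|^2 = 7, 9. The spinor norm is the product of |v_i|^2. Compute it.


Spinor norm N(V) = |v1|^2 * |v2|^2 * ... * |v2|^2
= 7 * 9
Running product: 7, 63
N(V) = 63


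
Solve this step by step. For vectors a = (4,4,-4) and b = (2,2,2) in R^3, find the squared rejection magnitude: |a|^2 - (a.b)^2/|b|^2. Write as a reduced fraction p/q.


|a|^2 = 4^2 + 4^2 + (-4)^2 = 48
|b|^2 = 2^2 + 2^2 + 2^2 = 12
a . b = 4*2 + 4*2 + (-4)*2 = 8
(a.b)^2 = 8^2 = 64
|rej|^2 = 48 - 64/12
= (576 - 64)/12
= 512/12
In lowest terms: 128/3


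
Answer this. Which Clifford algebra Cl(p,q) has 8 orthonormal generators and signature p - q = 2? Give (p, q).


We need p + q = 8 and p - q = 2.
Adding: 2p = 8 + 2 = 10, so p = 5.
Then q = 8 - 5 = 3.
(p, q) = (5, 3)


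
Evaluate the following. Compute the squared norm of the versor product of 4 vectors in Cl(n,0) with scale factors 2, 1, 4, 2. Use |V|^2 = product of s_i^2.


Each vector v_i has |v_i|^2 = s_i^2
Squared scales: 2^2 = 4, 1^2 = 1, 4^2 = 16, 2^2 = 4
|V|^2 = 4 * 1 * 16 * 4
= 256


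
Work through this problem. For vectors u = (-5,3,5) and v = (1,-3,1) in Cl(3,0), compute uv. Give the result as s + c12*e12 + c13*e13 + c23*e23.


In Cl(3,0): e_i^2 = 1, e_ie_j = -e_je_i for i != j.
Scalar part = u . v = (-5)*1 + 3*(-3) + 5*1
= -5 + (-9) + 5 = -9
e12 coeff = (-5)*(-3) - 3*1 = 15 - 3 = 12
e13 coeff = (-5)*1 - 5*1 = -5 - 5 = -10
e23 coeff = 3*1 - 5*(-3) = 3 - (-15) = 18
uv = -9 + 12*e12 - 10*e13 + 18*e23


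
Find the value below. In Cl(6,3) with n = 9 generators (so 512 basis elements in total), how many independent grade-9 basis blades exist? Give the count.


Number of grade-k basis blades in Cl(p,q) with n = p + q is C(n, k).
n = 6 + 3 = 9
C(9, 9) = 9! / (9! * 0!)
= 362880 / (362880 * 1)
= 1


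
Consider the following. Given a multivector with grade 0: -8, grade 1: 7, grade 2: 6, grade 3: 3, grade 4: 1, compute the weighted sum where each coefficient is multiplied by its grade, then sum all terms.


Grade-weighted sum = sum of grade_k * coefficient_k
0*(-8) = 0
1*7 = 7
2*6 = 12
3*3 = 9
4*1 = 4
Total = 0 + 7 + 12 + 9 + 4 = 32


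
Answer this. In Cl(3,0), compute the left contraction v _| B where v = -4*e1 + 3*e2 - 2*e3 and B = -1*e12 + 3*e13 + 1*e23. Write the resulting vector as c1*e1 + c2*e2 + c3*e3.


Left contraction v _| B = <vB>_1 (grade-1 part of the geometric product vB).
Using e1_|e12 = e2, e2_|e12 = -e1, e1_|e13 = e3, e3_|e13 = -e1, e2_|e23 = e3, e3_|e23 = -e2:
e1 coeff: -v2*b12 - v3*b13 = -(3)*(-1) - (-2)*(3) = 9
e2 coeff: v1*b12 - v3*b23 = (-4)*(-1) - (-2)*(1) = 6
e3 coeff: v1*b13 + v2*b23 = (-4)*(3) + (3)*(1) = -9
v _| B = 9*e1 + 6*e2 - 9*e3


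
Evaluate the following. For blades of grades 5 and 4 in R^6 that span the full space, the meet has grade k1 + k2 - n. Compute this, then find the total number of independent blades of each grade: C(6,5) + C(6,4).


Meet grade = grade(A) + grade(B) - n
= 5 + 4 - 6 = 3
C(6,5) = 6
C(6,4) = 15
dim_A + dim_B = 6 + 15 = 21


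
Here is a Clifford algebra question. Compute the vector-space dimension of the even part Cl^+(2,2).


Even subalgebra dimension = 2^(n-1)
n = 2 + 2 = 4
2^(4 - 1) = 2^3 = 8
Verification: sum of C(4,k) for even k = 1 + 6 + 1 = 8
Result = 8


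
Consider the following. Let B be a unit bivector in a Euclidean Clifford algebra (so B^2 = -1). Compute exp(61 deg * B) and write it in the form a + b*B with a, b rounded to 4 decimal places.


For a unit bivector B with B^2 = -1, the exponential series gives
e^(theta*B) = cos(theta) + sin(theta)*B (the GA analogue of Euler's formula).
theta = 61 degrees = 1.064651 rad
cos(61 deg) = 0.4848
sin(61 deg) = 0.8746
exp(theta*B) = 0.4848 + 0.8746*B


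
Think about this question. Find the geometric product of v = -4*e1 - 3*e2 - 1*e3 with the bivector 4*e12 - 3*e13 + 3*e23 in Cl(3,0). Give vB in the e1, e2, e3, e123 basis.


vB has grade-1 (vector) and grade-3 (trivector) parts: vB = (v _| B) + (v ^ B).
Vector part <vB>_1:
  e1: -v2*b12 - v3*b13 = -(-3)*(4) - (-1)*(-3) = 9
  e2: v1*b12 - v3*b23 = (-4)*(4) - (-1)*(3) = -13
  e3: v1*b13 + v2*b23 = (-4)*(-3) + (-3)*(3) = 3
Trivector part <vB>_3:
  e123: v1*b23 - v2*b13 + v3*b12 = (-4)*(3) - (-3)*(-3) + (-1)*(4) = -25
vB = 9*e1 - 13*e2 + 3*e3 - 25*e123


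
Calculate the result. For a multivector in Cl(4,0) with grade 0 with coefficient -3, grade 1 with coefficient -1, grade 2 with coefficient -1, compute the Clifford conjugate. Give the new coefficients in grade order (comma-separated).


Clifford conjugate sign for grade k: (-1)^(k(k+1)/2)
Grade 0: (-1)^(0*1/2) = (-1)^0 = 1, coeff -3 -> -3
Grade 1: (-1)^(1*2/2) = (-1)^1 = -1, coeff -1 -> 1
Grade 2: (-1)^(2*3/2) = (-1)^3 = -1, coeff -1 -> 1
Conjugated coefficients: -3, 1, 1


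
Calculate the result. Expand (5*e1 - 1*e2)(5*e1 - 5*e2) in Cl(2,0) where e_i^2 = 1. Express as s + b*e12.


Expand: (5*e1 - 1*e2)(5*e1 - 5*e2)
= 5*5*e1e1 + 5*(-5)*e1e2 + (-1)*5*e2e1 + (-1)*(-5)*e2e2
Using e1^2 = e2^2 = 1, e2e1 = -e1e2:
Scalar part s = 5*5 + (-1)*(-5) = 25 + 5 = 30
Bivector part b = 5*(-5) - (-1)*5 = -25 - (-5) = -20
uv = 30 - 20*e12


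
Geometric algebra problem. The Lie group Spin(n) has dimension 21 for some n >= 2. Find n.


dim Spin(n) = dim so(n) = n(n-1)/2.
Solve n(n-1)/2 = 21, i.e. n^2 - n - 42 = 0.
Discriminant = 1 + 8*21 = 169
n = (1 + sqrt(169))/2 = (1 + 13)/2 = 7


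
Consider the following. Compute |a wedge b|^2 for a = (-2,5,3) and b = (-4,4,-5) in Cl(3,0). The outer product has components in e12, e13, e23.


a wedge b = (a1*b2 - a2*b1)*e12 + (a1*b3 - a3*b1)*e13 + (a2*b3 - a3*b2)*e23
e12 coeff: (-2)*4 - 5*(-4) = -8 - (-20) = 12
e13 coeff: (-2)*(-5) - 3*(-4) = 10 - (-12) = 22
e23 coeff: 5*(-5) - 3*4 = -25 - 12 = -37
|a wedge b|^2 = 12^2 + 22^2 + (-37)^2
= 144 + 484 + 1369
= 1997


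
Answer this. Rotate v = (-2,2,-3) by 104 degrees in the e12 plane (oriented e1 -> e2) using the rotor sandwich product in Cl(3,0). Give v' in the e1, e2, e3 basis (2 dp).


Rotor R = cos(52deg) - sin(52deg)*e12
Rotation angle theta = 2 * 52 = 104 degrees in the e12 plane (e1 -> e2).
The component perpendicular to the plane (e3) is invariant: v'_3 = v3 = -3.00
cos(104deg) = -0.2419, sin(104deg) = 0.9703
v'_1 = v1*cos(theta) - v2*sin(theta) = -2*(-0.2419) - 2*0.9703 = -1.46
v'_2 = v1*sin(theta) + v2*cos(theta) = -2*0.9703 + 2*(-0.2419) = -2.42
v' = -1.46*e1 - 2.42*e2 - 3.00*e3


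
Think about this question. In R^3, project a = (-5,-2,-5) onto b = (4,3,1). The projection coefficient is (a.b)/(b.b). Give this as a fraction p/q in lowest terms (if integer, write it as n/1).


Projection coefficient = (a . b) / (b . b)
a . b = (-5)*4 + (-2)*3 + (-5)*1
= -20 + (-6) + (-5) = -31
b . b = 4^2 + 3^2 + 1^2
= 16 + 9 + 1 = 26
Coefficient = -31/26
In lowest terms: -31/26


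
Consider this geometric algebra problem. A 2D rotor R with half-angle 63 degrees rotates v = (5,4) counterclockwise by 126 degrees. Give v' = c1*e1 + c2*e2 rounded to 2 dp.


Rotor R = cos(63deg) - sin(63deg)*e12
Rotation angle theta = 2 * 63 = 126 degrees
v' = R*v*~R rotates v by theta.
cos(126deg) = -0.5878, sin(126deg) = 0.8090
v'_1 = 5*cos(126deg) - 4*sin(126deg)
= 5*(-0.5878) - 4*0.8090
= -6.17
v'_2 = 5*sin(126deg) + 4*cos(126deg)
= 5*0.8090 + 4*(-0.5878)
= 1.69
v' = -6.17*e1 + 1.69*e2


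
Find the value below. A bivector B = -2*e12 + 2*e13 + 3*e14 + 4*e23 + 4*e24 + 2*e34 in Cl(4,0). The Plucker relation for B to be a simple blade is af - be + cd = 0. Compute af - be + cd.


Plucker relation: af - be + cd
a*f = (-2)*2 = -4
b*e = 2*4 = 8
c*d = 3*4 = 12
af - be + cd = -4 - 8 + 12
= 0


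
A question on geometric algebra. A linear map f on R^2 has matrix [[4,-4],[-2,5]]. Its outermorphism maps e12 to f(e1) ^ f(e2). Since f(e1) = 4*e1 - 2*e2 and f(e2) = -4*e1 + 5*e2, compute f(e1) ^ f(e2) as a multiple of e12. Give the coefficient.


The outermorphism of a linear map f sends e1^e2 to f(e1)^f(e2).
f(e1) = 4*e1 - 2*e2
f(e2) = -4*e1 + 5*e2
f(e1) ^ f(e2) = (4*e1 - 2*e2) ^ (-4*e1 + 5*e2)
= 4*5*e12 + (-2)*(-4)*e21
= (20 - 8)*e12
= 12*e12
Coefficient = 12


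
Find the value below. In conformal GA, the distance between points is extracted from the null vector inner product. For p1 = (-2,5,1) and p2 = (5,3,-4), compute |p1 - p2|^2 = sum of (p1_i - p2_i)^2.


p1 - p2 = (-7, 2, 5)
|p1 - p2|^2 = (-7)^2 + 2^2 + 5^2
= 49 + 4 + 25
= 78


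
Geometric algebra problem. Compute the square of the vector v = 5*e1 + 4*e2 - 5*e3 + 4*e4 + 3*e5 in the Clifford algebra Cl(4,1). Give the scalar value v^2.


v^2 = sum of c_i^2 * e_i^2
Positive signature terms (e_i^2 = +1): 5^2 + 4^2 + (-5)^2 + 4^2 = 82
Negative signature terms (e_j^2 = -1): 3^2 = 9
v^2 = 82 - 9 = 73


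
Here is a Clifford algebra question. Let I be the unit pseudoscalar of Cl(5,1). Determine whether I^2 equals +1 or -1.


The pseudoscalar I = e1...e_n (product of all n generators) of Cl(p,q) satisfies I^2 = (-1)^(q + n(n-1)/2).
p = 5, q = 1, n = p + q = 6
n(n-1)/2 = 6 * 5 / 2 = 15
Exponent = q + n(n-1)/2 = 1 + 15 = 16
I^2 = (-1)^16 = +1


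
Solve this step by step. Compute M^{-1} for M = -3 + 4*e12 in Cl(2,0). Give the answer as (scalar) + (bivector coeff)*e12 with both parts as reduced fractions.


M = -3 + 4*e12, where e12^2 = -1.
Since M commutes with its reverse ~M = a - b*e12, M * ~M = a^2 - b^2*e12^2 = a^2 + b^2.
So M^{-1} = ~M / (a^2 + b^2) = (a - b*e12)/(a^2 + b^2).
a^2 + b^2 = 9 + 16 = 25
Scalar part = -3/25 = -3/25
Bivector coeff = -4/25 = -4/25
M^{-1} = -3/25 - 4/25*e12


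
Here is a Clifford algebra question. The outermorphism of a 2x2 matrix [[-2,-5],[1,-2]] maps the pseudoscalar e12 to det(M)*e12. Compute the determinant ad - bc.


The outermorphism of a linear map f sends e1^e2 to f(e1)^f(e2).
f(e1) = -2*e1 + 1*e2
f(e2) = -5*e1 - 2*e2
f(e1) ^ f(e2) = (-2*e1 + 1*e2) ^ (-5*e1 - 2*e2)
= (-2)*(-2)*e12 + 1*(-5)*e21
= (4 - (-5))*e12
= 9*e12
Coefficient = 9


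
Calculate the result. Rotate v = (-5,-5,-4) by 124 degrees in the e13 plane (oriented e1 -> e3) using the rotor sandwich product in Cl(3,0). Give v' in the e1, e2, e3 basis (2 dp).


Rotor R = cos(62deg) - sin(62deg)*e13
Rotation angle theta = 2 * 62 = 124 degrees in the e13 plane (e1 -> e3).
The component perpendicular to the plane (e2) is invariant: v'_2 = v2 = -5.00
cos(124deg) = -0.5592, sin(124deg) = 0.8290
v'_1 = v1*cos(theta) - v3*sin(theta) = -5*(-0.5592) - (-4)*0.8290 = 6.11
v'_3 = v1*sin(theta) + v3*cos(theta) = -5*0.8290 + (-4)*(-0.5592) = -1.91
v' = 6.11*e1 - 5.00*e2 - 1.91*e3
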